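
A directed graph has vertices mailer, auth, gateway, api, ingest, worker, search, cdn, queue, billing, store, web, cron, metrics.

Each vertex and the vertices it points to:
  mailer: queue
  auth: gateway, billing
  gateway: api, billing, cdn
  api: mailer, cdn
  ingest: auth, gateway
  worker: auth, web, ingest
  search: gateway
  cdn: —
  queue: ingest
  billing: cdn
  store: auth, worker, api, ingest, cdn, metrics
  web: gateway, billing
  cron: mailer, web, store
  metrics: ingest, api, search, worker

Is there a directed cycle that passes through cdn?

cdn lies on a cycle iff there is a path from cdn back to itself.
Exploring from cdn, it never reaches itself; equivalently, its strongly connected component is a singleton.

No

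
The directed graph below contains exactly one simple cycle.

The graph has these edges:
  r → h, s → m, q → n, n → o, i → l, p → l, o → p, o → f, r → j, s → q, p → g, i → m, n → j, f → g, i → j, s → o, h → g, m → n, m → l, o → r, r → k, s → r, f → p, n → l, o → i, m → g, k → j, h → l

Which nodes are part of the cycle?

DFS with gray/black marking from o:
o gray
  p gray
    g gray
    g black
    l gray
    l black
  p black
  r gray
    j gray
    j black
    k gray
      k→j: j black — skip
    k black
    h gray
      h→l: l black — skip
      h→g: g black — skip
    h black
  r black
  f gray
    f→p: p black — skip
    f→g: g black — skip
  f black
  i gray
    i→j: j black — skip
    m gray
      m→l: l black — skip
      n gray
        n→l: l black — skip
        n→o: o is gray → back edge
Back edge closes the cycle o → i → m → n → o; its vertices are {i, m, n, o}.

i, m, n, o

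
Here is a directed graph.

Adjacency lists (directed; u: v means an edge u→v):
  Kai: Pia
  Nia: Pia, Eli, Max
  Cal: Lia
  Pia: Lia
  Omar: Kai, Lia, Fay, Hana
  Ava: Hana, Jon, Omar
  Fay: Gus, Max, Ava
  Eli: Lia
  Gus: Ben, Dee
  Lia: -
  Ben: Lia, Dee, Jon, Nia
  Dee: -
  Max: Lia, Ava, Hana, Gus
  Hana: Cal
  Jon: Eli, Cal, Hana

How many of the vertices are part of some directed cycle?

7

A vertex is on a directed cycle iff it belongs to a strongly connected component of size ≥ 2 (or has a self-loop).
The vertices on cycles are {Ava, Ben, Fay, Gus, Max, Nia, Omar} — 7 in total.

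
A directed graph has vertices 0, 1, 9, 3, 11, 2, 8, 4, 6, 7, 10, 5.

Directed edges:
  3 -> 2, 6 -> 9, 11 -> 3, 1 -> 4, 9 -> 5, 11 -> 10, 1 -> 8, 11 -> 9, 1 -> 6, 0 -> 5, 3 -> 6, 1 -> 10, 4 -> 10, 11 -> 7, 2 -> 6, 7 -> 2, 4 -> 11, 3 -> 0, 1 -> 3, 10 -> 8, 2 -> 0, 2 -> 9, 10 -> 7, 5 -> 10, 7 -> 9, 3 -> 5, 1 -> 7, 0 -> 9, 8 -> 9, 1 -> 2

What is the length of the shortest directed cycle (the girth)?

For each vertex v, BFS finds the shortest path from v back to v.
The shortest such closed walk is 7 → 9 → 5 → 10 → 7, length 4.

4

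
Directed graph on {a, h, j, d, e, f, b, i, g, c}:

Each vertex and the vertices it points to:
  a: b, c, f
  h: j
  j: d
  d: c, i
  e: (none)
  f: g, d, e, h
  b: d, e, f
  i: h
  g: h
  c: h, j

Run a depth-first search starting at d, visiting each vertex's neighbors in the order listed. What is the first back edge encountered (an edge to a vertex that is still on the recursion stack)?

DFS from d (visiting each vertex's neighbors in the order listed); mark gray on enter, black on exit:
d gray
  c gray
    h gray
      j gray
        j→d: d is gray → back edge
First back edge: j → d.

j→d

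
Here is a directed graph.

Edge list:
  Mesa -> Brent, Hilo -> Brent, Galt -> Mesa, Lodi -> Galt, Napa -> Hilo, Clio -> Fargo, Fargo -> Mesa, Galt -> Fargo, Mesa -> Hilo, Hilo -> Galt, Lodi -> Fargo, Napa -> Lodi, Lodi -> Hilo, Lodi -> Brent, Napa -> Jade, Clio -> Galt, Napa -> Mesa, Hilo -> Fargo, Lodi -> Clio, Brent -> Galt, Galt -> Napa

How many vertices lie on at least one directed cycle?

8

A vertex is on a directed cycle iff it belongs to a strongly connected component of size ≥ 2 (or has a self-loop).
The vertices on cycles are {Clio, Galt, Hilo, Lodi, Mesa, Napa, Brent, Fargo} — 8 in total.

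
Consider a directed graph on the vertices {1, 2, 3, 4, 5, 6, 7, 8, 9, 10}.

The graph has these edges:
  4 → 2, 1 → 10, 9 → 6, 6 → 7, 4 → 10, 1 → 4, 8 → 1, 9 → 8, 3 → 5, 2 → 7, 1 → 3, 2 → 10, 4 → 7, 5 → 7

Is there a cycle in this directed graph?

No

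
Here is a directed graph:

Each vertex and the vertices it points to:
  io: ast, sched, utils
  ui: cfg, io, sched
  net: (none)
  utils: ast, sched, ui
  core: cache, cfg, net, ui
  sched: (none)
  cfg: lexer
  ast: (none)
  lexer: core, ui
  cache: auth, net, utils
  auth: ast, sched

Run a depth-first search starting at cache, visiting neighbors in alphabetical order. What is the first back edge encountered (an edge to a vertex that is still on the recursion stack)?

core→cache

DFS from cache (visiting neighbors in alphabetical order); mark gray on enter, black on exit:
cache gray
  auth gray
    ast gray
    ast black
    sched gray
    sched black
  auth black
  net gray
  net black
  utils gray
    utils→ast: ast black — skip
    utils→sched: sched black — skip
    ui gray
      cfg gray
        lexer gray
          core gray
            core→cache: cache is gray → back edge
First back edge: core → cache.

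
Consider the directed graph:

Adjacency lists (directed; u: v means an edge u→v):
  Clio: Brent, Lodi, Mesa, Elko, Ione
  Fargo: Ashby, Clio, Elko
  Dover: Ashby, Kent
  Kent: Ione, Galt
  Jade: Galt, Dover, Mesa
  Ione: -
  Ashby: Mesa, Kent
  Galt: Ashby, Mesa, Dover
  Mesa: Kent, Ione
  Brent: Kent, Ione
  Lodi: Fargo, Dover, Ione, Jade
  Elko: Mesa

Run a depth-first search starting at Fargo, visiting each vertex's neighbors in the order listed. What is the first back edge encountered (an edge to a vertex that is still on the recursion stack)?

Galt→Ashby

DFS from Fargo (visiting each vertex's neighbors in the order listed); mark gray on enter, black on exit:
Fargo gray
  Ashby gray
    Mesa gray
      Kent gray
        Ione gray
        Ione black
        Galt gray
          Galt→Ashby: Ashby is gray → back edge
First back edge: Galt → Ashby.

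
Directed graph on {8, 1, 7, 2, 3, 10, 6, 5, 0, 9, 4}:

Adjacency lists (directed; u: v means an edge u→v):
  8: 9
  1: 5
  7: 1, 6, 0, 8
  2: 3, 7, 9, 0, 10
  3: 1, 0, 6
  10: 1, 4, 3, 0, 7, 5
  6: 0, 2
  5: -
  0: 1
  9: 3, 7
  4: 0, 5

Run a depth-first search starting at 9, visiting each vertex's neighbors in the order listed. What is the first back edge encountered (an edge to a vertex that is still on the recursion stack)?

DFS from 9 (visiting each vertex's neighbors in the order listed); mark gray on enter, black on exit:
9 gray
  3 gray
    1 gray
      5 gray
      5 black
    1 black
    0 gray
      0→1: 1 black — skip
    0 black
    6 gray
      6→0: 0 black — skip
      2 gray
        2→3: 3 is gray → back edge
First back edge: 2 → 3.

2->3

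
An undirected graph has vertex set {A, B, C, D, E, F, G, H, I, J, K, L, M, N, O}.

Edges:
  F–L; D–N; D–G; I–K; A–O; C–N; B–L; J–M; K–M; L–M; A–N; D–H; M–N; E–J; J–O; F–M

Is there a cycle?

Yes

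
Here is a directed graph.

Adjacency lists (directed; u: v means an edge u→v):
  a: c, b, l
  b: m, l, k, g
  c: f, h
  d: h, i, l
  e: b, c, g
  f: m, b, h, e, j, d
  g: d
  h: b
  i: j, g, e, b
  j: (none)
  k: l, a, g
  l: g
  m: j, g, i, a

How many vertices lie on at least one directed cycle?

A vertex is on a directed cycle iff it belongs to a strongly connected component of size ≥ 2 (or has a self-loop).
The vertices on cycles are {a, b, c, d, e, f, g, h, i, k, l, m} — 12 in total.

12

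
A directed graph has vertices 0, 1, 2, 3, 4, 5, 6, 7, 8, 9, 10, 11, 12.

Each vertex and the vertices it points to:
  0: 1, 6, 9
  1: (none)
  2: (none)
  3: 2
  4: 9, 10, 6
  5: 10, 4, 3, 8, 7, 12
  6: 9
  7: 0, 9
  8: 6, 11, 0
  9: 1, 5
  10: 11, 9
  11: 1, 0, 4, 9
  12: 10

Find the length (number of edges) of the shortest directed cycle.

For each vertex v, BFS finds the shortest path from v back to v.
The shortest such closed walk is 5 → 7 → 9 → 5, length 3.

3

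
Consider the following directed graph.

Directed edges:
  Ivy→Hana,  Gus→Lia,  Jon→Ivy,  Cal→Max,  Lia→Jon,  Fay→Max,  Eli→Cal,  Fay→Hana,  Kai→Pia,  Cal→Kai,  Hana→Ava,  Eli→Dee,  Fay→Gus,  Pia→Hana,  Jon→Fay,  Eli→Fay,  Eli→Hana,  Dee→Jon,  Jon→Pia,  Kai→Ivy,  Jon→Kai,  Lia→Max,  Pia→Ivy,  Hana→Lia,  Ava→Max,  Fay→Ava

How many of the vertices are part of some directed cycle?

A vertex is on a directed cycle iff it belongs to a strongly connected component of size ≥ 2 (or has a self-loop).
The vertices on cycles are {Fay, Gus, Ivy, Jon, Kai, Lia, Pia, Hana} — 8 in total.

8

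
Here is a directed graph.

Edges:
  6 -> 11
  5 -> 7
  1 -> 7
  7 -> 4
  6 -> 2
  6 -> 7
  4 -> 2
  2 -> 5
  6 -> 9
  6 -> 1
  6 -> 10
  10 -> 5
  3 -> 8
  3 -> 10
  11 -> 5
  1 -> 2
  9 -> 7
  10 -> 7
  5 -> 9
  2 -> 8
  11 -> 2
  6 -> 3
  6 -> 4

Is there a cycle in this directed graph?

DFS with white/gray/black marking, starting from 5:
5 gray
  7 gray
    4 gray
      2 gray
        8 gray
        8 black
        2→5: 5 is gray → back edge
Back edge found, so a cycle exists: 5 → 7 → 4 → 2 → 5.

Yes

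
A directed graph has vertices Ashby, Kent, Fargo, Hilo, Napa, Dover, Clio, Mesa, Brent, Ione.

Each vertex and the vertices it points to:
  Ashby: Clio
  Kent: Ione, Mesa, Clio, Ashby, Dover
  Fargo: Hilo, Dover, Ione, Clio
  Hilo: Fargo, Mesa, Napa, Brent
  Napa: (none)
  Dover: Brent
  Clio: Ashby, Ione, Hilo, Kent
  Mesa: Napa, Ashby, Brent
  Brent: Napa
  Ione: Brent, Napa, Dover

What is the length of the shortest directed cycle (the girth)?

2

For each vertex v, BFS finds the shortest path from v back to v.
The shortest such closed walk is Fargo → Hilo → Fargo, length 2.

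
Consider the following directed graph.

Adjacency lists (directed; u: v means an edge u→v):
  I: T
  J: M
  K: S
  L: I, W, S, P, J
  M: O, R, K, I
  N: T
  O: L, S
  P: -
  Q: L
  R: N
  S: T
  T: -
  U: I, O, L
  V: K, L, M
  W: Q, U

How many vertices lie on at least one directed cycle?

7

A vertex is on a directed cycle iff it belongs to a strongly connected component of size ≥ 2 (or has a self-loop).
The vertices on cycles are {J, L, M, O, Q, U, W} — 7 in total.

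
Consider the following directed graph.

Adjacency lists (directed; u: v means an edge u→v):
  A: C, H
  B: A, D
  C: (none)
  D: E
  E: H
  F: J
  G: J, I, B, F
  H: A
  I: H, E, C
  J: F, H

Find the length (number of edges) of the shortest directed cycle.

For each vertex v, BFS finds the shortest path from v back to v.
The shortest such closed walk is A → H → A, length 2.

2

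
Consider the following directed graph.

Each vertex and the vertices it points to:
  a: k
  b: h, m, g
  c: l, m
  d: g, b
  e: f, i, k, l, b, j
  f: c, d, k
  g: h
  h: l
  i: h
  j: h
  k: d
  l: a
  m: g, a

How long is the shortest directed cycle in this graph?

For each vertex v, BFS finds the shortest path from v back to v.
The shortest such closed walk is k → d → b → m → a → k, length 5.

5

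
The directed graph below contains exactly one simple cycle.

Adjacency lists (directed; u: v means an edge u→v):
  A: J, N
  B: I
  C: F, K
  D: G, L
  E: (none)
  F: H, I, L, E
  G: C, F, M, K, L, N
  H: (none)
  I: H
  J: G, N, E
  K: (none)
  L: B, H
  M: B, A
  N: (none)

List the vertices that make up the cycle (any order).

A, G, J, M

DFS with gray/black marking from G:
G gray
  C gray
    F gray
      H gray
      H black
      I gray
        I→H: H black — skip
      I black
      L gray
        B gray
          B→I: I black — skip
        B black
        L→H: H black — skip
      L black
      E gray
      E black
    F black
    K gray
    K black
  C black
  G→F: F black — skip
  M gray
    M→B: B black — skip
    A gray
      J gray
        J→G: G is gray → back edge
Back edge closes the cycle G → M → A → J → G; its vertices are {A, G, J, M}.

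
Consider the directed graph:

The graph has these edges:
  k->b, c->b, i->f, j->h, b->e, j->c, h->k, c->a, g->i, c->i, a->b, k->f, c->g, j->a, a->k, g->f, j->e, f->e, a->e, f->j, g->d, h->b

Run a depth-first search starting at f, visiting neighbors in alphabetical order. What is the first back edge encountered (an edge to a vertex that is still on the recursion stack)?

k->f

DFS from f (visiting neighbors in alphabetical order); mark gray on enter, black on exit:
f gray
  e gray
  e black
  j gray
    a gray
      b gray
        b→e: e black — skip
      b black
      a→e: e black — skip
      k gray
        k→b: b black — skip
        k→f: f is gray → back edge
First back edge: k → f.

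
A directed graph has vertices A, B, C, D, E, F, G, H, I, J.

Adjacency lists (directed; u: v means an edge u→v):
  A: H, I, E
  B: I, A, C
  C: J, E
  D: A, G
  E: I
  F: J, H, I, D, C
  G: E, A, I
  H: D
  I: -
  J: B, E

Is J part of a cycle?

J is on a cycle iff J can reach itself via ≥1 edge.
J → B → C → J — yes.

Yes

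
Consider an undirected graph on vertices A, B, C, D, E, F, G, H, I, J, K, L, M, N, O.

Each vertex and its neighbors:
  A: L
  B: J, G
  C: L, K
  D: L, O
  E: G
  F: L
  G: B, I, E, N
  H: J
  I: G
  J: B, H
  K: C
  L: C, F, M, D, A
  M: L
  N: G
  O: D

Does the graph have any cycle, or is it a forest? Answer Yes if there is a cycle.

DFS, tracking each vertex's parent; an edge to a visited non-parent vertex closes a cycle.
Start from L:
visit L (parent –)
  visit C (parent L)
    C–L: parent, skip
    visit K (parent C)
      K–C: parent, skip
  visit F (parent L)
    F–L: parent, skip
  visit M (parent L)
    M–L: parent, skip
  visit D (parent L)
    D–L: parent, skip
    visit O (parent D)
      O–D: parent, skip
  visit A (parent L)
    A–L: parent, skip
visit B (parent –)
  visit J (parent B)
    J–B: parent, skip
    visit H (parent J)
      H–J: parent, skip
  visit G (parent B)
    G–B: parent, skip
    visit I (parent G)
      I–G: parent, skip
    visit E (parent G)
      E–G: parent, skip
    visit N (parent G)
      N–G: parent, skip
No non-parent visited neighbor found — the graph is a forest.

No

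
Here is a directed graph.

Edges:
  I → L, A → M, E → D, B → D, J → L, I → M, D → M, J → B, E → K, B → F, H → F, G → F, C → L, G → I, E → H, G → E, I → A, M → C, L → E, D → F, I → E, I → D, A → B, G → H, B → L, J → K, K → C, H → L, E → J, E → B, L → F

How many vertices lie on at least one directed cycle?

9

A vertex is on a directed cycle iff it belongs to a strongly connected component of size ≥ 2 (or has a self-loop).
The vertices on cycles are {B, C, D, E, H, J, K, L, M} — 9 in total.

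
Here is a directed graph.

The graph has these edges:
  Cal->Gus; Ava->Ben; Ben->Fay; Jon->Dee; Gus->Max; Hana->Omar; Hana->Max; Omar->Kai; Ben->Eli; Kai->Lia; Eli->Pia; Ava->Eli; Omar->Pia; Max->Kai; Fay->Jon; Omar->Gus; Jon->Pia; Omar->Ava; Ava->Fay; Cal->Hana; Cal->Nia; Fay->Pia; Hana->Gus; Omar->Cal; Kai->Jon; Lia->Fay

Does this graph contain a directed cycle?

DFS with white/gray/black marking, starting from Hana:
Hana gray
  Omar gray
    Kai gray
      Jon gray
        Dee gray
        Dee black
        Pia gray
        Pia black
      Jon black
      Lia gray
        Fay gray
          Fay→Pia: Pia black — skip
          Fay→Jon: Jon black — skip
        Fay black
      Lia black
    Kai black
    Omar→Pia: Pia black — skip
    Cal gray
      Cal→Hana: Hana is gray → back edge
Back edge found, so a cycle exists: Hana → Omar → Cal → Hana.

Yes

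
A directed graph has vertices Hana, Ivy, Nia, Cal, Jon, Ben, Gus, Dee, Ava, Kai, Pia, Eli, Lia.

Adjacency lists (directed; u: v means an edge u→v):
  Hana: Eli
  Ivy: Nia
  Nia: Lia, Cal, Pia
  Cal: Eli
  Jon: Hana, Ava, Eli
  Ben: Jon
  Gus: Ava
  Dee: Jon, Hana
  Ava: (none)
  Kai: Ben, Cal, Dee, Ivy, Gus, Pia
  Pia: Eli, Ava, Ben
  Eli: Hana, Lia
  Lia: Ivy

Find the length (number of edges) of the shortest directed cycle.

For each vertex v, BFS finds the shortest path from v back to v.
The shortest such closed walk is Hana → Eli → Hana, length 2.

2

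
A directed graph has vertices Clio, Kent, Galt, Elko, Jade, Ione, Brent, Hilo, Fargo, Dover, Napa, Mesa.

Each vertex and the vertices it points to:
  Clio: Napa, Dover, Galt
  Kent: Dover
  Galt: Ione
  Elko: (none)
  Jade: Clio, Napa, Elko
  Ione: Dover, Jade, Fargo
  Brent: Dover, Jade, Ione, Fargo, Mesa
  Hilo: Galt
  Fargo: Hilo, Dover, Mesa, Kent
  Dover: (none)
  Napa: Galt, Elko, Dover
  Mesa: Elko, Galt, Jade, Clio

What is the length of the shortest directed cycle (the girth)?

4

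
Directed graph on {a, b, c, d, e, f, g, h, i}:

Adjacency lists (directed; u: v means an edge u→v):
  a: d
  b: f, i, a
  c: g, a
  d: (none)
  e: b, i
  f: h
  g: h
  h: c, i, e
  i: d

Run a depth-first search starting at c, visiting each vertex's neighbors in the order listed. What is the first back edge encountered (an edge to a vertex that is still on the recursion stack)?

DFS from c (visiting each vertex's neighbors in the order listed); mark gray on enter, black on exit:
c gray
  g gray
    h gray
      h→c: c is gray → back edge
First back edge: h → c.

h->c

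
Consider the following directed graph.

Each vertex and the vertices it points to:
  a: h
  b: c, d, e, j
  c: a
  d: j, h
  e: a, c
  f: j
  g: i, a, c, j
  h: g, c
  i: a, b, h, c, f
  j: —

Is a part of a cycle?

a is on a cycle iff a can reach itself via ≥1 edge.
a → h → g → a — yes.

Yes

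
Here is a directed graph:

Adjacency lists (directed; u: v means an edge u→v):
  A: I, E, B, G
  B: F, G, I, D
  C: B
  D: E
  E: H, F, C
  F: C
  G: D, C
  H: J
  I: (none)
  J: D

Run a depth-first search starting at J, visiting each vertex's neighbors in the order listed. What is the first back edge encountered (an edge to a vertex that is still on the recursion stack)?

H→J

DFS from J (visiting each vertex's neighbors in the order listed); mark gray on enter, black on exit:
J gray
  D gray
    E gray
      H gray
        H→J: J is gray → back edge
First back edge: H → J.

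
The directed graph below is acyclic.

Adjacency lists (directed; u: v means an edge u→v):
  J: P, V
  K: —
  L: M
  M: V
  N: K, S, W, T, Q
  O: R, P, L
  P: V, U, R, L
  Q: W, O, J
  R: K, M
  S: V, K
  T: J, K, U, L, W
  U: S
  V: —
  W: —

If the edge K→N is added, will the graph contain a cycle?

Adding K→N creates a cycle iff N can already reach K.
Path from N: N → K.
So N → … → K → N is a cycle.

Yes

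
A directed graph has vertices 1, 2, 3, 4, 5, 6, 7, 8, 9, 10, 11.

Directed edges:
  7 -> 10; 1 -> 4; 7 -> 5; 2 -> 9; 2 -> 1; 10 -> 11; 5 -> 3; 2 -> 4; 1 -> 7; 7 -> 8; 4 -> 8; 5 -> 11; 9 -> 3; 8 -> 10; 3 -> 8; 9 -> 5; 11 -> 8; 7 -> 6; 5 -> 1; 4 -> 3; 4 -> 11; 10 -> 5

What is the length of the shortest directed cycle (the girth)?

3

For each vertex v, BFS finds the shortest path from v back to v.
The shortest such closed walk is 1 → 7 → 5 → 1, length 3.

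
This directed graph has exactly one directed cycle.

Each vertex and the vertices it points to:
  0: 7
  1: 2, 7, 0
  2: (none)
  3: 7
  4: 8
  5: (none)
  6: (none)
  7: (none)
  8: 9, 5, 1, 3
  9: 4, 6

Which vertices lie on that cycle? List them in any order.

DFS with gray/black marking from 8:
8 gray
  9 gray
    4 gray
      4→8: 8 is gray → back edge
Back edge closes the cycle 8 → 9 → 4 → 8; its vertices are {4, 8, 9}.

4, 8, 9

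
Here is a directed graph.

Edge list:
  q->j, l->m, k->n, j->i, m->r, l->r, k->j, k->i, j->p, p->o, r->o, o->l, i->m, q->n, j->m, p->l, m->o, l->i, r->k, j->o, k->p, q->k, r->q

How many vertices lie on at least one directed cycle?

A vertex is on a directed cycle iff it belongs to a strongly connected component of size ≥ 2 (or has a self-loop).
The vertices on cycles are {i, j, k, l, m, o, p, q, r} — 9 in total.

9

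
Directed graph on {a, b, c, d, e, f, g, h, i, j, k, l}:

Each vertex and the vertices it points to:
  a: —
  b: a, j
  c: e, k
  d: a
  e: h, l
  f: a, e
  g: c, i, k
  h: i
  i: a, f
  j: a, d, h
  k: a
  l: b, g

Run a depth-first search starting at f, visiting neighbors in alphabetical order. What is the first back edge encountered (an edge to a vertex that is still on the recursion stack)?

DFS from f (visiting neighbors in alphabetical order); mark gray on enter, black on exit:
f gray
  a gray
  a black
  e gray
    h gray
      i gray
        i→a: a black — skip
        i→f: f is gray → back edge
First back edge: i → f.

i→f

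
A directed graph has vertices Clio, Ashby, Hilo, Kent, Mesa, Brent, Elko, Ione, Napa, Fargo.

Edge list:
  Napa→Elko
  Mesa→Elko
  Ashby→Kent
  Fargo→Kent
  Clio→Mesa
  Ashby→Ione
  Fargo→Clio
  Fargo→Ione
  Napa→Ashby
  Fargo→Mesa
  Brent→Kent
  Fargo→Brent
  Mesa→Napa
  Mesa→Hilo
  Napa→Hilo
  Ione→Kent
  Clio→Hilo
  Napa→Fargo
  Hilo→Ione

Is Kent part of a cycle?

Kent lies on a cycle iff there is a path from Kent back to itself.
Exploring from Kent, it never reaches itself; equivalently, its strongly connected component is a singleton.

No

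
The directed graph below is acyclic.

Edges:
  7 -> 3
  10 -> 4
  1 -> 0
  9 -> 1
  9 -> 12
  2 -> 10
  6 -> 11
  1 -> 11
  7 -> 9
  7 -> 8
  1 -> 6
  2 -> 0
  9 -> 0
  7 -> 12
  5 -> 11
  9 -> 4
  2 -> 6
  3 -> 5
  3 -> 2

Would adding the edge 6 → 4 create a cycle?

Adding 6→4 creates a cycle iff 4 can already reach 6.
Explore from 4: no path reaches 6. The graph stays acyclic.

No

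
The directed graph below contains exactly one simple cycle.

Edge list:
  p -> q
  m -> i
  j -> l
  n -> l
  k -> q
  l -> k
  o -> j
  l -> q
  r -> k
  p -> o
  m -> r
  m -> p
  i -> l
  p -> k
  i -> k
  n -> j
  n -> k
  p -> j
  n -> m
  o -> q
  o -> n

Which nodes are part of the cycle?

DFS with gray/black marking from m:
m gray
  r gray
    k gray
      q gray
      q black
    k black
  r black
  p gray
    j gray
      l gray
        l→k: k black — skip
        l→q: q black — skip
      l black
    j black
    o gray
      o→q: q black — skip
      n gray
        n→m: m is gray → back edge
Back edge closes the cycle m → p → o → n → m; its vertices are {m, n, o, p}.

m, n, o, p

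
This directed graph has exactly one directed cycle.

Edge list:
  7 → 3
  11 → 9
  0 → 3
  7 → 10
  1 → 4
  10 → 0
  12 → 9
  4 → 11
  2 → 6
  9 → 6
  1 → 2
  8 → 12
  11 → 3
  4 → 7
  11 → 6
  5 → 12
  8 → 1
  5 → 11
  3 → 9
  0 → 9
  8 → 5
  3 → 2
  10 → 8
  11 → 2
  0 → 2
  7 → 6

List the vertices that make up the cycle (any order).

DFS with gray/black marking from 10:
10 gray
  8 gray
    1 gray
      4 gray
        11 gray
          6 gray
          6 black
          3 gray
            2 gray
              2→6: 6 black — skip
            2 black
            9 gray
              9→6: 6 black — skip
            9 black
          3 black
          11→9: 9 black — skip
          11→2: 2 black — skip
        11 black
        7 gray
          7→3: 3 black — skip
          7→10: 10 is gray → back edge
Back edge closes the cycle 10 → 8 → 1 → 4 → 7 → 10; its vertices are {1, 4, 7, 8, 10}.

1, 4, 7, 8, 10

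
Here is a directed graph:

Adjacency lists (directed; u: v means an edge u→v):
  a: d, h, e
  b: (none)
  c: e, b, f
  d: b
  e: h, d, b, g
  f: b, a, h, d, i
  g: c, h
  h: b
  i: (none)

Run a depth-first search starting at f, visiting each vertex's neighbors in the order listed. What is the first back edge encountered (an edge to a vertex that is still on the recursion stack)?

DFS from f (visiting each vertex's neighbors in the order listed); mark gray on enter, black on exit:
f gray
  b gray
  b black
  a gray
    d gray
      d→b: b black — skip
    d black
    h gray
      h→b: b black — skip
    h black
    e gray
      e→h: h black — skip
      e→d: d black — skip
      e→b: b black — skip
      g gray
        c gray
          c→e: e is gray → back edge
First back edge: c → e.

c→e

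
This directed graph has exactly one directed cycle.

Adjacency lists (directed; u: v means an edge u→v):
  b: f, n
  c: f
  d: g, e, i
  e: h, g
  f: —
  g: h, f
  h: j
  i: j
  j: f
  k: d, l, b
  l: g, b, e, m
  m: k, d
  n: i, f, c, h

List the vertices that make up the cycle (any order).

DFS with gray/black marking from l:
l gray
  g gray
    h gray
      j gray
        f gray
        f black
      j black
    h black
    g→f: f black — skip
  g black
  b gray
    b→f: f black — skip
    n gray
      i gray
        i→j: j black — skip
      i black
      n→f: f black — skip
      c gray
        c→f: f black — skip
      c black
      n→h: h black — skip
    n black
  b black
  e gray
    e→h: h black — skip
    e→g: g black — skip
  e black
  m gray
    k gray
      d gray
        d→g: g black — skip
        d→e: e black — skip
        d→i: i black — skip
      d black
      k→l: l is gray → back edge
Back edge closes the cycle l → m → k → l; its vertices are {k, l, m}.

k, l, m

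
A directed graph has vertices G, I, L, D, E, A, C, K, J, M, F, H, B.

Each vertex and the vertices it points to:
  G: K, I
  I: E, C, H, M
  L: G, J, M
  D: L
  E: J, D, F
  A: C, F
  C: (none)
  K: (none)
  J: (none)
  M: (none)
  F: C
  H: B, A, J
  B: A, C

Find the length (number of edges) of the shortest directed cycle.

5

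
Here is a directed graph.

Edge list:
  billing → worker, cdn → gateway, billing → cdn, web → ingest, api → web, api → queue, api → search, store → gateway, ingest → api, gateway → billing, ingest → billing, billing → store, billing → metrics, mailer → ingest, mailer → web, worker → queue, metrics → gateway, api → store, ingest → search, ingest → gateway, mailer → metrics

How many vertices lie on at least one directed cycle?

8

A vertex is on a directed cycle iff it belongs to a strongly connected component of size ≥ 2 (or has a self-loop).
The vertices on cycles are {api, cdn, web, store, ingest, billing, gateway, metrics} — 8 in total.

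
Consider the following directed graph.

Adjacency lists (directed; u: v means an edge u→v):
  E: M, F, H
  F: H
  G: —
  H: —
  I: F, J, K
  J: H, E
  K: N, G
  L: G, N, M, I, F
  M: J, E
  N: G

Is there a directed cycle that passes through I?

No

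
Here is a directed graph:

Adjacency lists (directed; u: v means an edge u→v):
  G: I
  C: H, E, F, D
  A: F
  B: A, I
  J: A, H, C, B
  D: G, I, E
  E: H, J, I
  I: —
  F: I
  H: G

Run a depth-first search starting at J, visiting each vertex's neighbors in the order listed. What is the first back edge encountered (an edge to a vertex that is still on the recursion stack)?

DFS from J (visiting each vertex's neighbors in the order listed); mark gray on enter, black on exit:
J gray
  A gray
    F gray
      I gray
      I black
    F black
  A black
  H gray
    G gray
      G→I: I black — skip
    G black
  H black
  C gray
    C→H: H black — skip
    E gray
      E→H: H black — skip
      E→J: J is gray → back edge
First back edge: E → J.

E->J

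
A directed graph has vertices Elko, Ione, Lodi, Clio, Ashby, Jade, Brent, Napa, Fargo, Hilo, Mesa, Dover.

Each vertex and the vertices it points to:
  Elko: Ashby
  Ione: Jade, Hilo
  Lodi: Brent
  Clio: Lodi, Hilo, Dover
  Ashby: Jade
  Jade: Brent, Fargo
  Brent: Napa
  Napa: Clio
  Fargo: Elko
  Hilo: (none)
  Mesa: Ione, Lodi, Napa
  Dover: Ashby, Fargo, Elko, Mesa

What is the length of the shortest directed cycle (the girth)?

4

For each vertex v, BFS finds the shortest path from v back to v.
The shortest such closed walk is Dover → Mesa → Napa → Clio → Dover, length 4.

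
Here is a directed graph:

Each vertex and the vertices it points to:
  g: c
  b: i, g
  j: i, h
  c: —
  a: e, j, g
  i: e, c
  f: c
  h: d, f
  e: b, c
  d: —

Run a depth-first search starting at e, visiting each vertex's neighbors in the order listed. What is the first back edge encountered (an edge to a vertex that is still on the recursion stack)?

i->e

DFS from e (visiting each vertex's neighbors in the order listed); mark gray on enter, black on exit:
e gray
  b gray
    i gray
      i→e: e is gray → back edge
First back edge: i → e.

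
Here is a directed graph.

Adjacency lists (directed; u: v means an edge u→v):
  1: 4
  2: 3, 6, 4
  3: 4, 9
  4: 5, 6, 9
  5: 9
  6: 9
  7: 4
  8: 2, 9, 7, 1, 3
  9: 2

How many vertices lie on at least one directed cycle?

A vertex is on a directed cycle iff it belongs to a strongly connected component of size ≥ 2 (or has a self-loop).
The vertices on cycles are {2, 3, 4, 5, 6, 9} — 6 in total.

6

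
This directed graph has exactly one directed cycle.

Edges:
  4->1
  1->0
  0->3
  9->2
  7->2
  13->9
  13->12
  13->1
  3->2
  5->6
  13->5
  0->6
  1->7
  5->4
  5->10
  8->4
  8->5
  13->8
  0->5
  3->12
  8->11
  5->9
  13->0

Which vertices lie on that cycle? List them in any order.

0, 1, 4, 5

DFS with gray/black marking from 0:
0 gray
  6 gray
  6 black
  5 gray
    5→6: 6 black — skip
    9 gray
      2 gray
      2 black
    9 black
    10 gray
    10 black
    4 gray
      1 gray
        7 gray
          7→2: 2 black — skip
        7 black
        1→0: 0 is gray → back edge
Back edge closes the cycle 0 → 5 → 4 → 1 → 0; its vertices are {0, 1, 4, 5}.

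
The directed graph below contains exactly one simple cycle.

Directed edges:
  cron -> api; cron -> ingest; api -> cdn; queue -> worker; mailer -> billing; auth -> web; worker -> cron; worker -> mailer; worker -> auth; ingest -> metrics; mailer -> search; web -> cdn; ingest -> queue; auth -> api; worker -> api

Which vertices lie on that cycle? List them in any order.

cron, queue, ingest, worker

DFS with gray/black marking from worker:
worker gray
  api gray
    cdn gray
    cdn black
  api black
  mailer gray
    search gray
    search black
    billing gray
    billing black
  mailer black
  cron gray
    ingest gray
      queue gray
        queue→worker: worker is gray → back edge
Back edge closes the cycle worker → cron → ingest → queue → worker; its vertices are {cron, queue, ingest, worker}.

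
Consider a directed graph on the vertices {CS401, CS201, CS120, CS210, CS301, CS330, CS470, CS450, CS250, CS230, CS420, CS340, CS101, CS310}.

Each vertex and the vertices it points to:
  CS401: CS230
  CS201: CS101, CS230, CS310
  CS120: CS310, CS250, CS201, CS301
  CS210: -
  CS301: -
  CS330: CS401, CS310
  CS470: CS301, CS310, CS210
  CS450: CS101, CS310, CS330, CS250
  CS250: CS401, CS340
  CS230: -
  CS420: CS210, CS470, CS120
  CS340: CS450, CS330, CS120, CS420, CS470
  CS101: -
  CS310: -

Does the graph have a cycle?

DFS with white/gray/black marking, starting from CS230:
CS230 gray
CS230 black
CS401 gray
  CS401→CS230: CS230 black — skip
CS401 black
CS201 gray
  CS101 gray
  CS101 black
  CS201→CS230: CS230 black — skip
  CS310 gray
  CS310 black
CS201 black
CS120 gray
  CS120→CS310: CS310 black — skip
  CS250 gray
    CS250→CS401: CS401 black — skip
    CS340 gray
      CS450 gray
        CS450→CS101: CS101 black — skip
        CS450→CS310: CS310 black — skip
        CS330 gray
          CS330→CS401: CS401 black — skip
          CS330→CS310: CS310 black — skip
        CS330 black
        CS450→CS250: CS250 is gray → back edge
Back edge found, so a cycle exists: CS250 → CS340 → CS450 → CS250.

Yes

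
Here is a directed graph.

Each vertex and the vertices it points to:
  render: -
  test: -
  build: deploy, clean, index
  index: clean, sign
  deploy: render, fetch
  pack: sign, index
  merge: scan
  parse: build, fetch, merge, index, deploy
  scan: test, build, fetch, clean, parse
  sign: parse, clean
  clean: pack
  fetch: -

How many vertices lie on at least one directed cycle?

A vertex is on a directed cycle iff it belongs to a strongly connected component of size ≥ 2 (or has a self-loop).
The vertices on cycles are {pack, scan, sign, build, clean, index, merge, parse} — 8 in total.

8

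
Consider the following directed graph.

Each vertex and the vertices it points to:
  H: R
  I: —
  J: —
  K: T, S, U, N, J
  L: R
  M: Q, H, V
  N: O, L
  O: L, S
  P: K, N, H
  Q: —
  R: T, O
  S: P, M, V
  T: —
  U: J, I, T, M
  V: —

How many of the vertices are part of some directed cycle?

A vertex is on a directed cycle iff it belongs to a strongly connected component of size ≥ 2 (or has a self-loop).
The vertices on cycles are {H, K, L, M, N, O, P, R, S, U} — 10 in total.

10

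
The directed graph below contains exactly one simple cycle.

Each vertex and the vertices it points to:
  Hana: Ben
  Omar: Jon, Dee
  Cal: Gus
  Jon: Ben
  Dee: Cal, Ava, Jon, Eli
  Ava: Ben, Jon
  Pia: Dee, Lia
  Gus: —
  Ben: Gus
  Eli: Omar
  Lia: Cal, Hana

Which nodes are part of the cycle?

Dee, Eli, Omar

DFS with gray/black marking from Dee:
Dee gray
  Cal gray
    Gus gray
    Gus black
  Cal black
  Ava gray
    Ben gray
      Ben→Gus: Gus black — skip
    Ben black
    Jon gray
      Jon→Ben: Ben black — skip
    Jon black
  Ava black
  Dee→Jon: Jon black — skip
  Eli gray
    Omar gray
      Omar→Jon: Jon black — skip
      Omar→Dee: Dee is gray → back edge
Back edge closes the cycle Dee → Eli → Omar → Dee; its vertices are {Dee, Eli, Omar}.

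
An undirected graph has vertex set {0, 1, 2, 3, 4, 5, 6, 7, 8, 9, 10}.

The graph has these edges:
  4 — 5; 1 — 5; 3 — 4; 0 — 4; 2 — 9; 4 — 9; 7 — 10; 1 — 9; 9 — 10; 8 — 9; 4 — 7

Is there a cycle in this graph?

Yes

DFS, tracking each vertex's parent; an edge to a visited non-parent vertex closes a cycle.
Start from 0:
visit 0 (parent –)
  visit 4 (parent 0)
    visit 5 (parent 4)
      5–4: parent, skip
      visit 1 (parent 5)
        visit 9 (parent 1)
          9–1: parent, skip
          9–4: 4 visited and ≠ parent → cycle
Cycle: 4 – 5 – 1 – 9 – 4.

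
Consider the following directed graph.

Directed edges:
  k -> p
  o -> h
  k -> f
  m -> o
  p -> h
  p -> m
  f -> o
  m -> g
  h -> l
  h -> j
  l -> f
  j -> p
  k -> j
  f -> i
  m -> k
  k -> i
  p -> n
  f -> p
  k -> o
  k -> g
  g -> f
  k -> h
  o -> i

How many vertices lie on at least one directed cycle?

A vertex is on a directed cycle iff it belongs to a strongly connected component of size ≥ 2 (or has a self-loop).
The vertices on cycles are {f, g, h, j, k, l, m, o, p} — 9 in total.

9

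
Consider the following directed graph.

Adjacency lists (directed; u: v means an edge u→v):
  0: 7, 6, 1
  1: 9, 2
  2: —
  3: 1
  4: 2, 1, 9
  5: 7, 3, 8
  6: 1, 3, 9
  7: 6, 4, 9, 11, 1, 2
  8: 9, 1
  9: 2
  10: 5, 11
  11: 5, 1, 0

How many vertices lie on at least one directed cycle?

4

A vertex is on a directed cycle iff it belongs to a strongly connected component of size ≥ 2 (or has a self-loop).
The vertices on cycles are {0, 5, 7, 11} — 4 in total.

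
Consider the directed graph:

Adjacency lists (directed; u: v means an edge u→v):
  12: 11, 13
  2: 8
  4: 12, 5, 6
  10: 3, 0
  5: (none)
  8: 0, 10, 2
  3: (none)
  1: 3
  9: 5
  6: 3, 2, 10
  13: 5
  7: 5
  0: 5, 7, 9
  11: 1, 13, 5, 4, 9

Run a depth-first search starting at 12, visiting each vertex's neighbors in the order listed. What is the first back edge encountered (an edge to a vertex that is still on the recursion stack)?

DFS from 12 (visiting each vertex's neighbors in the order listed); mark gray on enter, black on exit:
12 gray
  11 gray
    1 gray
      3 gray
      3 black
    1 black
    13 gray
      5 gray
      5 black
    13 black
    11→5: 5 black — skip
    4 gray
      4→12: 12 is gray → back edge
First back edge: 4 → 12.

4→12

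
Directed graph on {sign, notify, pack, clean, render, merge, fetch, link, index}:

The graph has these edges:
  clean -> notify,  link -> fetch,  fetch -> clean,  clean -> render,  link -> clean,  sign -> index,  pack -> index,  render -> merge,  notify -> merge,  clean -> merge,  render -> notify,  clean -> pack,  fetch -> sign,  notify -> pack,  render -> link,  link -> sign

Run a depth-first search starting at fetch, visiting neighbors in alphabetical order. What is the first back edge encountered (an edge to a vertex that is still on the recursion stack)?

DFS from fetch (visiting neighbors in alphabetical order); mark gray on enter, black on exit:
fetch gray
  clean gray
    merge gray
    merge black
    notify gray
      notify→merge: merge black — skip
      pack gray
        index gray
        index black
      pack black
    notify black
    clean→pack: pack black — skip
    render gray
      link gray
        link→clean: clean is gray → back edge
First back edge: link → clean.

link->clean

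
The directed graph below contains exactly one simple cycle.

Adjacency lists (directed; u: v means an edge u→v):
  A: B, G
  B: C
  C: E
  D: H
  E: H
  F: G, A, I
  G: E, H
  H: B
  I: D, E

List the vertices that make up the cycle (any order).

B, C, E, H

DFS with gray/black marking from H:
H gray
  B gray
    C gray
      E gray
        E→H: H is gray → back edge
Back edge closes the cycle H → B → C → E → H; its vertices are {B, C, E, H}.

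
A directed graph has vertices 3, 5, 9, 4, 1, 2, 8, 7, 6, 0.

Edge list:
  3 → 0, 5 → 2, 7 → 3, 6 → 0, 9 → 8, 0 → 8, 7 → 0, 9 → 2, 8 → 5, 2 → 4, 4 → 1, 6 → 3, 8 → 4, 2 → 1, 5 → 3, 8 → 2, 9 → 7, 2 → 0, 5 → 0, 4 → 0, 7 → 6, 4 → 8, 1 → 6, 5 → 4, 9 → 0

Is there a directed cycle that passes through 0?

Yes

0 is on a cycle iff 0 can reach itself via ≥1 edge.
0 → 8 → 4 → 0 — yes.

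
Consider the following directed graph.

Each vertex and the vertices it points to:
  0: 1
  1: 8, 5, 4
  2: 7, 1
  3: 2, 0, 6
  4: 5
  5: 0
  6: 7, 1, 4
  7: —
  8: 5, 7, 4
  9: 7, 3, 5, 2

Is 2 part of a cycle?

2 lies on a cycle iff there is a path from 2 back to itself.
Exploring from 2, it never reaches itself; equivalently, its strongly connected component is a singleton.

No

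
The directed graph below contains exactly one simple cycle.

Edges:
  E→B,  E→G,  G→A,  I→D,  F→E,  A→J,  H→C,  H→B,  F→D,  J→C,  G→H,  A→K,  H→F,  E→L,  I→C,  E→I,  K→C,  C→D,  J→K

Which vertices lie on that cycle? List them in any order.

E, F, G, H

DFS with gray/black marking from E:
E gray
  G gray
    A gray
      K gray
        C gray
          D gray
          D black
        C black
      K black
      J gray
        J→C: C black — skip
        J→K: K black — skip
      J black
    A black
    H gray
      H→C: C black — skip
      F gray
        F→E: E is gray → back edge
Back edge closes the cycle E → G → H → F → E; its vertices are {E, F, G, H}.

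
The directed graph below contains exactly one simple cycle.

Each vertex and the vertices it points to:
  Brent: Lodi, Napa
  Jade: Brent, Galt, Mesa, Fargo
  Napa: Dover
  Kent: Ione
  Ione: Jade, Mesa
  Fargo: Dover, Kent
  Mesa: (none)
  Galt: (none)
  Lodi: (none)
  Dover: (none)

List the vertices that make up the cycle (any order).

DFS with gray/black marking from Jade:
Jade gray
  Brent gray
    Lodi gray
    Lodi black
    Napa gray
      Dover gray
      Dover black
    Napa black
  Brent black
  Galt gray
  Galt black
  Mesa gray
  Mesa black
  Fargo gray
    Fargo→Dover: Dover black — skip
    Kent gray
      Ione gray
        Ione→Jade: Jade is gray → back edge
Back edge closes the cycle Jade → Fargo → Kent → Ione → Jade; its vertices are {Ione, Jade, Kent, Fargo}.

Ione, Jade, Kent, Fargo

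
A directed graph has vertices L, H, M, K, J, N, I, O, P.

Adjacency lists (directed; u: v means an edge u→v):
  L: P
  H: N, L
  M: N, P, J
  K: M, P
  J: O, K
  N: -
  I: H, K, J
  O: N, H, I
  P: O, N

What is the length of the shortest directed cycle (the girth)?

For each vertex v, BFS finds the shortest path from v back to v.
The shortest such closed walk is O → I → J → O, length 3.

3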